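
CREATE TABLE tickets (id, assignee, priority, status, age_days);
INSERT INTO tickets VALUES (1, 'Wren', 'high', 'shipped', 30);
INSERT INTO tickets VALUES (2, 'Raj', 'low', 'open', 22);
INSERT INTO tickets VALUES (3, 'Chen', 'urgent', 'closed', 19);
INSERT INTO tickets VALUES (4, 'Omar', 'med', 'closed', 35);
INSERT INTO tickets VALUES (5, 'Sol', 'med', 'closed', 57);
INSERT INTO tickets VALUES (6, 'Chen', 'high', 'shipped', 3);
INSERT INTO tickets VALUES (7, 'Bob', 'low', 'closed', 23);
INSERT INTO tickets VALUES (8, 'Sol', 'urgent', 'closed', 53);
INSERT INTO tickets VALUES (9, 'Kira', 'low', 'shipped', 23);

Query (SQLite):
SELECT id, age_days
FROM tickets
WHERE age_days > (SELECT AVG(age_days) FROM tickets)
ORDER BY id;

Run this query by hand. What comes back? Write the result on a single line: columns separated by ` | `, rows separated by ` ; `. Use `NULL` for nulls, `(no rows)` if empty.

Scalar subquery: AVG(age_days) over all tickets rows = 29.444444 (≈; comparison uses full precision).
Keep rows where age_days > that value.

1 | 30 ; 4 | 35 ; 5 | 57 ; 8 | 53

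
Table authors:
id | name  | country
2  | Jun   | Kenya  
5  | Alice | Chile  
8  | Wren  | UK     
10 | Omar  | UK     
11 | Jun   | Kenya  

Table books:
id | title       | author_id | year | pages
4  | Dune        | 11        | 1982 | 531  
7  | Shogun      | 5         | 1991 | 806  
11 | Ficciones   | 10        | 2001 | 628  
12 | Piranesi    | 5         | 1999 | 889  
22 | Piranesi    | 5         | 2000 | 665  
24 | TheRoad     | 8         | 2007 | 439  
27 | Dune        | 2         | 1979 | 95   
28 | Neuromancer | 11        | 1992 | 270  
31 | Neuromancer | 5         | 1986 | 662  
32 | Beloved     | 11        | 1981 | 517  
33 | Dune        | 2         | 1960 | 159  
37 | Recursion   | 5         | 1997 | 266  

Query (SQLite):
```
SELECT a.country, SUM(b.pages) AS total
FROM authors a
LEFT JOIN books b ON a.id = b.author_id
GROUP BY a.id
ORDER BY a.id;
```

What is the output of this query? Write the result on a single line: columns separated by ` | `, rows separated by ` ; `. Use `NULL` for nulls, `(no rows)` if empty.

LEFT JOIN keeps every authors row; unmatched ones get NULL for books columns.
Group by authors.id and compute SUM(b.pages). SUM over an all-NULL group is NULL.
  2: ids {27, 33} → SUM(b.pages)=254
  5: ids {7, 12, 22, 31, 37} → SUM(b.pages)=3288
  8: ids {24} → SUM(b.pages)=439
  10: ids {11} → SUM(b.pages)=628
  11: ids {4, 28, 32} → SUM(b.pages)=1318

Kenya | 254 ; Chile | 3288 ; UK | 439 ; UK | 628 ; Kenya | 1318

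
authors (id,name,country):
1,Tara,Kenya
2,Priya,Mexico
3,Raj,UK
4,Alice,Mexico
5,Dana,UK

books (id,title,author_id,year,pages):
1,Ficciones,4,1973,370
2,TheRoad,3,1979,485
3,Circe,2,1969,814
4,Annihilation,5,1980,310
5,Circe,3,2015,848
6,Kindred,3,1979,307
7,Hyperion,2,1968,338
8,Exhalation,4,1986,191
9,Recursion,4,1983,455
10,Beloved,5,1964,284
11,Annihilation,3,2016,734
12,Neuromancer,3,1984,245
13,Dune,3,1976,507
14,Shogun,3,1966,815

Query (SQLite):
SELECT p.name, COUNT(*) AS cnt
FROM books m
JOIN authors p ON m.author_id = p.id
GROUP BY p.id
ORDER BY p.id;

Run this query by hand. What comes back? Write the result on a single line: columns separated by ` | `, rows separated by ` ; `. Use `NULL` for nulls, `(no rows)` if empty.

Priya | 2 ; Raj | 7 ; Alice | 3 ; Dana | 2

Join each books row to its authors via author_id.
Group joined rows by authors.id; compute COUNT(*) per group.
  2: ids {3, 7} → COUNT(*)=2
  3: ids {2, 5, 6, 11, 12, 13, 14} → COUNT(*)=7
  4: ids {1, 8, 9} → COUNT(*)=3
  5: ids {4, 10} → COUNT(*)=2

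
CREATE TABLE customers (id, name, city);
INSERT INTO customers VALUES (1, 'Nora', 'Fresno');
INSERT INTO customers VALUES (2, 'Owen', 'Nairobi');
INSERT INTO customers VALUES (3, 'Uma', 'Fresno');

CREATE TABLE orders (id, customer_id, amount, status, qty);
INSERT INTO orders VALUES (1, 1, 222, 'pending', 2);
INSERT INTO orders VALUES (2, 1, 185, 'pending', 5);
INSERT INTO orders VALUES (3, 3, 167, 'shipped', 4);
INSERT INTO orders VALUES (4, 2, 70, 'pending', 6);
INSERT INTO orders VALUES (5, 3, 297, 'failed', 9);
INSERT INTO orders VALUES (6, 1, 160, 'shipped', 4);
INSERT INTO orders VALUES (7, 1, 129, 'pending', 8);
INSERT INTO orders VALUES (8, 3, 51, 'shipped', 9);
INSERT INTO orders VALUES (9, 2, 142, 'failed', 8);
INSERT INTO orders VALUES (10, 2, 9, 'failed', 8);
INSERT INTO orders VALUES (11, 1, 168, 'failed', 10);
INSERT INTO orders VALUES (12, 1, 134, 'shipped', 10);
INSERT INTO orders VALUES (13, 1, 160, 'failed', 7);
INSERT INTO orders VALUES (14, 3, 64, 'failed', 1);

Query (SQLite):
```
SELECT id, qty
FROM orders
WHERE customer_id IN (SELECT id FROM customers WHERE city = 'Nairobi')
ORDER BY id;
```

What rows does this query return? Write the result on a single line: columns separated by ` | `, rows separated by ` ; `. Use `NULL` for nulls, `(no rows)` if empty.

4 | 6 ; 9 | 8 ; 10 | 8

Inner query: customers.id where city = 'Nairobi'.
Outer: keep orders rows whose customer_id is in that set.
Inner query → {2}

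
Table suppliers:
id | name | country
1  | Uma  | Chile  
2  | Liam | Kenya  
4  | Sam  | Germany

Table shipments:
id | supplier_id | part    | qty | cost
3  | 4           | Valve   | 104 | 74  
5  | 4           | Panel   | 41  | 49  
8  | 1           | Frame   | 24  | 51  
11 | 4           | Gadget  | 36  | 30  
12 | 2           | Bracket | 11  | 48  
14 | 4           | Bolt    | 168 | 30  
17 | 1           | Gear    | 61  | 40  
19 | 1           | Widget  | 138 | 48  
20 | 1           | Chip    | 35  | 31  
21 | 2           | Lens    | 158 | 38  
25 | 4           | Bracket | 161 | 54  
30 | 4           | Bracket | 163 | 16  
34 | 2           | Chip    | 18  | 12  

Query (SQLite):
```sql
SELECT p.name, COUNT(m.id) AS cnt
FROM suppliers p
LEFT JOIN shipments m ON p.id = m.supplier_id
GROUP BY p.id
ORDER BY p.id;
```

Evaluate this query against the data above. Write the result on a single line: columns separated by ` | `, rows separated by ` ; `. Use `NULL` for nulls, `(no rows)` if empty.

Uma | 4 ; Liam | 3 ; Sam | 6

LEFT JOIN keeps every suppliers row; unmatched ones get NULL for shipments columns.
Group by suppliers.id and compute COUNT(m.id). COUNT(col) of an all-NULL group is 0.
  1: ids {8, 17, 19, 20} → COUNT(m.id)=4
  2: ids {12, 21, 34} → COUNT(m.id)=3
  4: ids {3, 5, 11, 14, 25, 30} → COUNT(m.id)=6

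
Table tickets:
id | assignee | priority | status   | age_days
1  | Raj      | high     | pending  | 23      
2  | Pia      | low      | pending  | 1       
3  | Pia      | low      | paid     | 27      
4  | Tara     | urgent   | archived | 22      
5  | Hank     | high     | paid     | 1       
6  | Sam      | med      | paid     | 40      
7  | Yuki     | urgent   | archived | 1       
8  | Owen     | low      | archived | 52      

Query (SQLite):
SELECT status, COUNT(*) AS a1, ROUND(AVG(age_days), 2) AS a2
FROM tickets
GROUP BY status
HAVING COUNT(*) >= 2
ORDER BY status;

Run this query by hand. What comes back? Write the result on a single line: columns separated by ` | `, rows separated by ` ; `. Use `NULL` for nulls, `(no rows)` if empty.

Group tickets by status.
Per group compute: COUNT(*), ROUND(AVG(age_days), 2).
HAVING: drop groups with fewer than 2 rows.
  archived: ids {4, 7, 8} → COUNT(*)=3, ROUND(AVG(age_days), 2)=25
  paid: ids {3, 5, 6} → COUNT(*)=3, ROUND(AVG(age_days), 2)=22.67
  pending: ids {1, 2} → COUNT(*)=2, ROUND(AVG(age_days), 2)=12

archived | 3 | 25 ; paid | 3 | 22.67 ; pending | 2 | 12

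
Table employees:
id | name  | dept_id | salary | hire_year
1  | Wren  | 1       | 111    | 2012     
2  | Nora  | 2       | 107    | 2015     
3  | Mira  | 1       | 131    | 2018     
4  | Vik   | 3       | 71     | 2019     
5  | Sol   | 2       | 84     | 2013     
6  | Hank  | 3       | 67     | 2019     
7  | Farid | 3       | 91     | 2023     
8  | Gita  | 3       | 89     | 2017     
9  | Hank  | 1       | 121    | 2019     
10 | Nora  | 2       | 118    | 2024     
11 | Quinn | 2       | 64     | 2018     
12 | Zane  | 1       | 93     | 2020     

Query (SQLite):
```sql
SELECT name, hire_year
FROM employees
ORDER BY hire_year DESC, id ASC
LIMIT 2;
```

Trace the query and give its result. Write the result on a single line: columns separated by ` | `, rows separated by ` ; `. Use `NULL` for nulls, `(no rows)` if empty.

Sort by hire_year desc, tiebreak id asc: (2024, id=10), (2023, id=7), (2020, id=12), (2019, id=4), (2019, id=6) …. Take first 2.

Nora | 2024 ; Farid | 2023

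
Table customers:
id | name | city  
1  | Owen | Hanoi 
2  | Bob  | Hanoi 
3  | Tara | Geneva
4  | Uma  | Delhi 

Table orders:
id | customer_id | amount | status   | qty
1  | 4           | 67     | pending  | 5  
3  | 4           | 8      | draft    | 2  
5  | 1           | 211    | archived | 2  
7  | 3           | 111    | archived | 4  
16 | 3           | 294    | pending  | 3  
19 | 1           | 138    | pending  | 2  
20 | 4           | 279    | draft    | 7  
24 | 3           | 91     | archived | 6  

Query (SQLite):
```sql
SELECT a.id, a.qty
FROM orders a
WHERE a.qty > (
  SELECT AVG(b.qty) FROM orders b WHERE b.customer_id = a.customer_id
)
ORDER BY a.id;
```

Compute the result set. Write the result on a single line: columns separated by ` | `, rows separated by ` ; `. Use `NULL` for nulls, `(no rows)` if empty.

For each orders row a, compute AVG(qty) over rows sharing a.customer_id.
Keep row a if a.qty > that per-group AVG.
  customer_id=1: AVG(qty) = 2.0
  customer_id=3: AVG(qty) = 4.333333
  customer_id=4: AVG(qty) = 4.666667

1 | 5 ; 20 | 7 ; 24 | 6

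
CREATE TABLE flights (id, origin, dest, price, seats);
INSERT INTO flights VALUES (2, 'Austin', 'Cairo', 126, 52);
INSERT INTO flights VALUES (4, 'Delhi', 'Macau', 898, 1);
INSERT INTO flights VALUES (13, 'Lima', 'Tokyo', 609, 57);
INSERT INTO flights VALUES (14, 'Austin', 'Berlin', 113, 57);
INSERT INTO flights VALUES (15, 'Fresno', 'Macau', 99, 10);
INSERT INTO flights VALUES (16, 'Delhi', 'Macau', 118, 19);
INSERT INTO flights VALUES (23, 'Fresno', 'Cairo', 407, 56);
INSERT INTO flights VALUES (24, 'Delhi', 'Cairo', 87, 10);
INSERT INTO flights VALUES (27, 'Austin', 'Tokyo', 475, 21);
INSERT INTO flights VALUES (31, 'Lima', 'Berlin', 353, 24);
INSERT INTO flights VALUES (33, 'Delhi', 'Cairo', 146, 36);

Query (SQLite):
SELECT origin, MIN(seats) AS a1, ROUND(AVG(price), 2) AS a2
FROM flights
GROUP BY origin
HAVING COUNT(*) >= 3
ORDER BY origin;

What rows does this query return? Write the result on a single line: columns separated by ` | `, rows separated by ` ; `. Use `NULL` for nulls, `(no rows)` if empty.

Group flights by origin.
Per group compute: MIN(seats), ROUND(AVG(price), 2).
HAVING: drop groups with fewer than 3 rows.
  Austin: ids {2, 14, 27} → MIN(seats)=21, ROUND(AVG(price), 2)=238
  Delhi: ids {4, 16, 24, 33} → MIN(seats)=1, ROUND(AVG(price), 2)=312.25
  Fresno: ids {15, 23} → MIN(seats)=10, ROUND(AVG(price), 2)=253
  Lima: ids {13, 31} → MIN(seats)=24, ROUND(AVG(price), 2)=481

Austin | 21 | 238 ; Delhi | 1 | 312.25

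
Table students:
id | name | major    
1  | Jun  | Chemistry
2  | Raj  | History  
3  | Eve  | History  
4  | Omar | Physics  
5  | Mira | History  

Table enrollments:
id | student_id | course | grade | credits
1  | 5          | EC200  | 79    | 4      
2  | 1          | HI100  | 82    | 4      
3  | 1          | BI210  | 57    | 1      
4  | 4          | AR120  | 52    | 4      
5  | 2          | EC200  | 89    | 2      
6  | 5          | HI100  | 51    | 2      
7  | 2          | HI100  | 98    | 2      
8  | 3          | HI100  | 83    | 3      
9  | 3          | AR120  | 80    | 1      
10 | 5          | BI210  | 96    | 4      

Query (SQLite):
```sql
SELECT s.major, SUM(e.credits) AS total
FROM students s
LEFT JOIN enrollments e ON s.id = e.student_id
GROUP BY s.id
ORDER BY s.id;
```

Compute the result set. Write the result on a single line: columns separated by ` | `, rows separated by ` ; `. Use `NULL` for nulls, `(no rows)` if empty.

Chemistry | 5 ; History | 4 ; History | 4 ; Physics | 4 ; History | 10

LEFT JOIN keeps every students row; unmatched ones get NULL for enrollments columns.
Group by students.id and compute SUM(e.credits). SUM over an all-NULL group is NULL.
  1: ids {2, 3} → SUM(e.credits)=5
  2: ids {5, 7} → SUM(e.credits)=4
  3: ids {8, 9} → SUM(e.credits)=4
  4: ids {4} → SUM(e.credits)=4
  5: ids {1, 6, 10} → SUM(e.credits)=10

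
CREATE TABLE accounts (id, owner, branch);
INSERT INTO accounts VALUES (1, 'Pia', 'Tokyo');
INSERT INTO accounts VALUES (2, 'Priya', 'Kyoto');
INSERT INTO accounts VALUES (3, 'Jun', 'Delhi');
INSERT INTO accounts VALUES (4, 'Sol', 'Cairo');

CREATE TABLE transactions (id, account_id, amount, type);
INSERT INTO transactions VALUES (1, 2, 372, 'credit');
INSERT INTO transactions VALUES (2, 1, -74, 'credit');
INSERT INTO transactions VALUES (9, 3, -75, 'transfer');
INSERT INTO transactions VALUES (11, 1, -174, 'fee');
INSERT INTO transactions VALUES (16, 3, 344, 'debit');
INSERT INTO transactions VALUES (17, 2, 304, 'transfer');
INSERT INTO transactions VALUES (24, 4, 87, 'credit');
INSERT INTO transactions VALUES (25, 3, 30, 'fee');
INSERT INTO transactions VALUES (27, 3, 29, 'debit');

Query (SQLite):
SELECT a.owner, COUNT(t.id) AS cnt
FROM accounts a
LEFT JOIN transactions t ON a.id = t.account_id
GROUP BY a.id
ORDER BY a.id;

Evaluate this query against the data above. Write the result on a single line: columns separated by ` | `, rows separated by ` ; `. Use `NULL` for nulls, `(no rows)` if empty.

LEFT JOIN keeps every accounts row; unmatched ones get NULL for transactions columns.
Group by accounts.id and compute COUNT(t.id). COUNT(col) of an all-NULL group is 0.
  1: ids {2, 11} → COUNT(t.id)=2
  2: ids {1, 17} → COUNT(t.id)=2
  3: ids {9, 16, 25, 27} → COUNT(t.id)=4
  4: ids {24} → COUNT(t.id)=1

Pia | 2 ; Priya | 2 ; Jun | 4 ; Sol | 1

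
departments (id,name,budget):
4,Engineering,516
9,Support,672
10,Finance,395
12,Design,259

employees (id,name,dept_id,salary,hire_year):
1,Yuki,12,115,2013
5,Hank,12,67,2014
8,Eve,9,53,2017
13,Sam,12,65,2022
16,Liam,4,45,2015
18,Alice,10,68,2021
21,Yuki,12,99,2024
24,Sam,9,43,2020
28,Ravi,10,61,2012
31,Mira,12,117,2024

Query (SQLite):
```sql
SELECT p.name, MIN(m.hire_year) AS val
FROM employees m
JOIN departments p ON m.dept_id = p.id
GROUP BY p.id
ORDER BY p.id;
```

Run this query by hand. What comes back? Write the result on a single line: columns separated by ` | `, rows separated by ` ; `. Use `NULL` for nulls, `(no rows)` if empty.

Engineering | 2015 ; Support | 2017 ; Finance | 2012 ; Design | 2013

Join each employees row to its departments via dept_id.
Group joined rows by departments.id; compute MIN(m.hire_year) per group.
  4: ids {16} → MIN(m.hire_year)=2015
  9: ids {8, 24} → MIN(m.hire_year)=2017
  10: ids {18, 28} → MIN(m.hire_year)=2012
  12: ids {1, 5, 13, 21, 31} → MIN(m.hire_year)=2013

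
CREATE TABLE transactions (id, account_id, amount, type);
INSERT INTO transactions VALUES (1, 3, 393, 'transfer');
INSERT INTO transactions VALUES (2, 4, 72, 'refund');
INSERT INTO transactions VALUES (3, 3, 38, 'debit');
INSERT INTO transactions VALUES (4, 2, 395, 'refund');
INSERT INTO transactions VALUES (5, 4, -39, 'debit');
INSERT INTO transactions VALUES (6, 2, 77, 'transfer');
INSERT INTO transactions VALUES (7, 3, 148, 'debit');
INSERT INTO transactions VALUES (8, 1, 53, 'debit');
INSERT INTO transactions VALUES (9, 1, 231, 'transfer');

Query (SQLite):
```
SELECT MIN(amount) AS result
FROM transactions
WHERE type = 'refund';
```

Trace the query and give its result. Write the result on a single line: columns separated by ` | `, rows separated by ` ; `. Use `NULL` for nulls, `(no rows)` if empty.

Rows where type='refund' → amount values: [72, 395].
MIN of non-NULL values = 72.

72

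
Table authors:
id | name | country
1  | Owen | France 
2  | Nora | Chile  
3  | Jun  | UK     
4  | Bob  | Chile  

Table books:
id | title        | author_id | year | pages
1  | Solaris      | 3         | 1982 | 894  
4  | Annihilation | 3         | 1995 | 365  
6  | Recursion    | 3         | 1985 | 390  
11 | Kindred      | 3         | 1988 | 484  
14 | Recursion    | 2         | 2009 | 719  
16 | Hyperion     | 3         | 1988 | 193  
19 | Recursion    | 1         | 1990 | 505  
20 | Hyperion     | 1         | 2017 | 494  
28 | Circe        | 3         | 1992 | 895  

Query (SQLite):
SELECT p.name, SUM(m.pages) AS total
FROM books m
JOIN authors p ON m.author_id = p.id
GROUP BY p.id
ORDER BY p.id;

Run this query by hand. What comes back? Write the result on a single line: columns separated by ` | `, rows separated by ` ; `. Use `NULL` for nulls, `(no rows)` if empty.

Join each books row to its authors via author_id.
Group joined rows by authors.id; compute SUM(m.pages) per group.
  1: ids {19, 20} → SUM(m.pages)=999
  2: ids {14} → SUM(m.pages)=719
  3: ids {1, 4, 6, 11, 16, 28} → SUM(m.pages)=3221

Owen | 999 ; Nora | 719 ; Jun | 3221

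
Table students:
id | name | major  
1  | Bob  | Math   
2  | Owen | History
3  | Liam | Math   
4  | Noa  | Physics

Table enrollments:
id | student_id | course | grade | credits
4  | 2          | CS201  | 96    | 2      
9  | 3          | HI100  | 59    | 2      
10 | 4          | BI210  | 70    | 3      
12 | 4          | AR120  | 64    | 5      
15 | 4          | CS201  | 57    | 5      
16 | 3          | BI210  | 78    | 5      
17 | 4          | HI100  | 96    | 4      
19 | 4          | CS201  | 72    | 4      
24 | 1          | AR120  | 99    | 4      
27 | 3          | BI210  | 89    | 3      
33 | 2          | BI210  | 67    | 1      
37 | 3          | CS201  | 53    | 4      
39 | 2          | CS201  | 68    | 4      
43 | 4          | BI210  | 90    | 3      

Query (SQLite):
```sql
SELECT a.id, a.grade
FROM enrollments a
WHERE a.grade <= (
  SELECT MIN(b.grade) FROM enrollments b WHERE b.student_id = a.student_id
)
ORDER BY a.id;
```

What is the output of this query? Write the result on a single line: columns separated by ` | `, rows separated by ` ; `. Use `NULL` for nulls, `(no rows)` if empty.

15 | 57 ; 24 | 99 ; 33 | 67 ; 37 | 53

For each enrollments row a, compute MIN(grade) over rows sharing a.student_id.
Keep row a if a.grade <= that per-group MIN.
  student_id=1: MIN(grade) = 99
  student_id=2: MIN(grade) = 67
  student_id=3: MIN(grade) = 53
  student_id=4: MIN(grade) = 57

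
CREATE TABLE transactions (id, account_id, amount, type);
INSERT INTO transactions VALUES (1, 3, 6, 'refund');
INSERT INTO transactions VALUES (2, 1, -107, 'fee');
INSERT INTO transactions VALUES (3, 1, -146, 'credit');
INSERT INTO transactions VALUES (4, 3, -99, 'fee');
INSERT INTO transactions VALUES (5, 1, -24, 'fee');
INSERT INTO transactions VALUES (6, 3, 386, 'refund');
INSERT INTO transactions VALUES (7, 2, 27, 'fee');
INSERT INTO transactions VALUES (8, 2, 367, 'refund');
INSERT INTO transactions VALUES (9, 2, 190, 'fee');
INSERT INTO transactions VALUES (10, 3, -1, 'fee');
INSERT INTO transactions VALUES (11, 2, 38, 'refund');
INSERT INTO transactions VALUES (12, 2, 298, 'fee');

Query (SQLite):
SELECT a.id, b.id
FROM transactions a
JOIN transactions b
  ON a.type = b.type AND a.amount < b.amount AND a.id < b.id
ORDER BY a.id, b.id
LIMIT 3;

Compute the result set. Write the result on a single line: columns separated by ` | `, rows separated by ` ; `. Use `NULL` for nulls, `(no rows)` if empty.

Pairs (a,b) with same type, a.amount < b.amount, a.id < b.id.
type groups: credit:{3} fee:{2,4,5,7,9,10,12} refund:{1,6,8,11}
Ordered by (a.id, b.id); first 3.

1 | 6 ; 1 | 8 ; 1 | 11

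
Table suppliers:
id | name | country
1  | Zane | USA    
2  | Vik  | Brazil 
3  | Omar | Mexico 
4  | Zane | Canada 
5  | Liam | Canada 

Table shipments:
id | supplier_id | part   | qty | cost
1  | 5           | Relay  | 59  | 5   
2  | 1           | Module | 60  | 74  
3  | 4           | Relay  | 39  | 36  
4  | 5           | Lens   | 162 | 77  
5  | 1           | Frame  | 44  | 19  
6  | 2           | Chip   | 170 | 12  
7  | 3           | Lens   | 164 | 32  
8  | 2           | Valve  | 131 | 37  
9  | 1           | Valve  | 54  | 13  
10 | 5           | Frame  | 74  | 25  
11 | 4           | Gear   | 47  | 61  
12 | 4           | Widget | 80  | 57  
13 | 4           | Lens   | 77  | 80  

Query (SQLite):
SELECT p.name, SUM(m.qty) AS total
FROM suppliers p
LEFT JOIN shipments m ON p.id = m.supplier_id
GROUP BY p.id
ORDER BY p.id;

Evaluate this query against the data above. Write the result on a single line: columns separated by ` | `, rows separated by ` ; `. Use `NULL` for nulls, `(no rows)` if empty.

LEFT JOIN keeps every suppliers row; unmatched ones get NULL for shipments columns.
Group by suppliers.id and compute SUM(m.qty). SUM over an all-NULL group is NULL.
  1: ids {2, 5, 9} → SUM(m.qty)=158
  2: ids {6, 8} → SUM(m.qty)=301
  3: ids {7} → SUM(m.qty)=164
  4: ids {3, 11, 12, 13} → SUM(m.qty)=243
  5: ids {1, 4, 10} → SUM(m.qty)=295

Zane | 158 ; Vik | 301 ; Omar | 164 ; Zane | 243 ; Liam | 295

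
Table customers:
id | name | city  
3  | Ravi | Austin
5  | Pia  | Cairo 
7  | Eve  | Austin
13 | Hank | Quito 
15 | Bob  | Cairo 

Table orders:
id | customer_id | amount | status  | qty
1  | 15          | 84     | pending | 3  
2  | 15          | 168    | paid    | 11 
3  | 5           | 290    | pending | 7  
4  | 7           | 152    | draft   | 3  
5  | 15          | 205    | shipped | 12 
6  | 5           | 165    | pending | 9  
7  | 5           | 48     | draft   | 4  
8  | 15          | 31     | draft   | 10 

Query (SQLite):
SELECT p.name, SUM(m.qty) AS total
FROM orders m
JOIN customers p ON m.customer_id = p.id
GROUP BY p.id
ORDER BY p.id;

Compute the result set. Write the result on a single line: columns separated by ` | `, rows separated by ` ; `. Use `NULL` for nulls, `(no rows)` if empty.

Pia | 20 ; Eve | 3 ; Bob | 36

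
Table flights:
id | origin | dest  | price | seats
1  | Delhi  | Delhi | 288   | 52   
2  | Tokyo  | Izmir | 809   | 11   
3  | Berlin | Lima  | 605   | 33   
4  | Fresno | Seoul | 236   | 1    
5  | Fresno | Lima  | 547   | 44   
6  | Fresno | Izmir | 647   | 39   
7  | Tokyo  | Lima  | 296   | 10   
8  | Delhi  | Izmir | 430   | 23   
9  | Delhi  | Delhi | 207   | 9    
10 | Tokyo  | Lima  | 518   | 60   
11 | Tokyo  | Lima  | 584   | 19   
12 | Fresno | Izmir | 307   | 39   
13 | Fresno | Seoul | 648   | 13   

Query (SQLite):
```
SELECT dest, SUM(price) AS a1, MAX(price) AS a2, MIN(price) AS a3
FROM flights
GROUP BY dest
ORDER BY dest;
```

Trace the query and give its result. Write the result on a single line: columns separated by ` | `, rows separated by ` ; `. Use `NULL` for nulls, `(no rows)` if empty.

Delhi | 495 | 288 | 207 ; Izmir | 2193 | 809 | 307 ; Lima | 2550 | 605 | 296 ; Seoul | 884 | 648 | 236

Group flights by dest.
Per group compute: SUM(price), MAX(price), MIN(price).
  Delhi: ids {1, 9} → SUM(price)=495, MAX(price)=288, MIN(price)=207
  Izmir: ids {2, 6, 8, 12} → SUM(price)=2193, MAX(price)=809, MIN(price)=307
  Lima: ids {3, 5, 7, 10, 11} → SUM(price)=2550, MAX(price)=605, MIN(price)=296
  Seoul: ids {4, 13} → SUM(price)=884, MAX(price)=648, MIN(price)=236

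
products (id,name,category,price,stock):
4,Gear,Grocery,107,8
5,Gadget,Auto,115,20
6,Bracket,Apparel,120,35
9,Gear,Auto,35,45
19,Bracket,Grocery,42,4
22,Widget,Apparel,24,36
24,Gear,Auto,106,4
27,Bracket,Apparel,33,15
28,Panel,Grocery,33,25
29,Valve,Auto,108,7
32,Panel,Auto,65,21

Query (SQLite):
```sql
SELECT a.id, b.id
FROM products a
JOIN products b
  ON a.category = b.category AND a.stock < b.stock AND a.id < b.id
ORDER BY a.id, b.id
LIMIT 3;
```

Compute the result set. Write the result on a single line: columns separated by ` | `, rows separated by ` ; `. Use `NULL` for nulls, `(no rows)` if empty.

Pairs (a,b) with same category, a.stock < b.stock, a.id < b.id.
category groups: Apparel:{6,22,27} Auto:{5,9,24,29,32} Grocery:{4,19,28}
Ordered by (a.id, b.id); first 3.

4 | 28 ; 5 | 9 ; 5 | 32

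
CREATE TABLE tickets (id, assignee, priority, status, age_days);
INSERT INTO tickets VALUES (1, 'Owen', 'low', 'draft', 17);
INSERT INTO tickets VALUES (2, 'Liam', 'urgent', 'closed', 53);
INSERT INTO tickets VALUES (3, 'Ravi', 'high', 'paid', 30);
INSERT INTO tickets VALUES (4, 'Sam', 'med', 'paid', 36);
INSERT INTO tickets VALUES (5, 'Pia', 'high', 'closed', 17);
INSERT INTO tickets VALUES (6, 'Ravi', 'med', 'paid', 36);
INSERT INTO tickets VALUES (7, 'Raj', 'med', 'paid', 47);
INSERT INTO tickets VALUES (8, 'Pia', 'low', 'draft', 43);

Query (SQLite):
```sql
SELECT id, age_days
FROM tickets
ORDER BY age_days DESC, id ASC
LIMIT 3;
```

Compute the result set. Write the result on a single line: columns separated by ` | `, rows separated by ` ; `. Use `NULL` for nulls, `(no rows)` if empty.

2 | 53 ; 7 | 47 ; 8 | 43

Sort by age_days desc, tiebreak id asc: (53, id=2), (47, id=7), (43, id=8), (36, id=4), (36, id=6), (30, id=3) …. Take first 3.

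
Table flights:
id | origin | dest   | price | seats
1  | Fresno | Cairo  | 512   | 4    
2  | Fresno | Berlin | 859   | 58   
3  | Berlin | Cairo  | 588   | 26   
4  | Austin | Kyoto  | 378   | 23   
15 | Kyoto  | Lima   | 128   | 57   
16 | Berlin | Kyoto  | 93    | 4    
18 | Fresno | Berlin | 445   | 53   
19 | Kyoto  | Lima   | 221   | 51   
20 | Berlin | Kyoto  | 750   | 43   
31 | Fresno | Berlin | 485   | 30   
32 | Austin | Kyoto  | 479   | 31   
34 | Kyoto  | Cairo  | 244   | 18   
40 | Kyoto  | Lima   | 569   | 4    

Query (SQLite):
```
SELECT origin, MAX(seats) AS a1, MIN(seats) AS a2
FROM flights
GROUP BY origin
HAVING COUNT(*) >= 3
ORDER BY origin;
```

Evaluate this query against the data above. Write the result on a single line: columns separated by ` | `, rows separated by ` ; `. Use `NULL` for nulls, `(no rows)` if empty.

Berlin | 43 | 4 ; Fresno | 58 | 4 ; Kyoto | 57 | 4

Group flights by origin.
Per group compute: MAX(seats), MIN(seats).
HAVING: drop groups with fewer than 3 rows.
  Austin: ids {4, 32} → MAX(seats)=31, MIN(seats)=23
  Berlin: ids {3, 16, 20} → MAX(seats)=43, MIN(seats)=4
  Fresno: ids {1, 2, 18, 31} → MAX(seats)=58, MIN(seats)=4
  Kyoto: ids {15, 19, 34, 40} → MAX(seats)=57, MIN(seats)=4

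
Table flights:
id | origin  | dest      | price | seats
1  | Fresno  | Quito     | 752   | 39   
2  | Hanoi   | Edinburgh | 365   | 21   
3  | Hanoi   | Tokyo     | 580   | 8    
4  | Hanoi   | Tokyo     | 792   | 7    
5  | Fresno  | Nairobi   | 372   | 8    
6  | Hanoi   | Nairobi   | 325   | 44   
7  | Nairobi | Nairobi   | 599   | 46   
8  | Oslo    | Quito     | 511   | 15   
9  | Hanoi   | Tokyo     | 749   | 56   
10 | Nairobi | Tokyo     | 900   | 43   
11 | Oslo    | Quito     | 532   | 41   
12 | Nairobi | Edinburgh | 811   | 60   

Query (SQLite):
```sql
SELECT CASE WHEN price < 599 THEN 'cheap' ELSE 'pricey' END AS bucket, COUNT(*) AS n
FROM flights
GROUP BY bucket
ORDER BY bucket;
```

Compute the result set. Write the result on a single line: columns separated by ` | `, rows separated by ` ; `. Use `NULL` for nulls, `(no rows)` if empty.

cheap | 6 ; pricey | 6

Bucket rows by price < 599 → 'cheap' else 'pricey'; count each bucket.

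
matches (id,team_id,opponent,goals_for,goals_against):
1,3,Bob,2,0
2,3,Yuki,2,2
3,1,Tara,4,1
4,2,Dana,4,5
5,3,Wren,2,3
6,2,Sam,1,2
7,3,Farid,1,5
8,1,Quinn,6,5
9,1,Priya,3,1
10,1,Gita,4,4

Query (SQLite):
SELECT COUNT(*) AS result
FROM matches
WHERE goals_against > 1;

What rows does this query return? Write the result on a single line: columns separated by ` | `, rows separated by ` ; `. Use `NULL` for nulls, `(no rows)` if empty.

Rows where goals_against > 1 → goals_for values: [2, 4, 2, 1, 1, 6, 4].
COUNT(*) counts rows → 7.

7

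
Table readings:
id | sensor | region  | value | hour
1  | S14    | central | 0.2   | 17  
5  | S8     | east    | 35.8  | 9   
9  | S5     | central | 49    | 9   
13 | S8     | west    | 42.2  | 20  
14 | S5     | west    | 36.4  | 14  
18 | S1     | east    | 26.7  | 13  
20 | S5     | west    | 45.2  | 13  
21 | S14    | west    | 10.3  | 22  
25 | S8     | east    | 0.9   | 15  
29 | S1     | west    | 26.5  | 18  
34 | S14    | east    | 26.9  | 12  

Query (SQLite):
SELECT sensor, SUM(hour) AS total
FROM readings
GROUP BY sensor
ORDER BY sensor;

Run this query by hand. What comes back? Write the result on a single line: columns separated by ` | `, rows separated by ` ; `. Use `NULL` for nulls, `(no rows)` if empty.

Partition readings by sensor; compute SUM(hour) within each group.
  S1: ids {18, 29} → SUM(hour)=31
  S14: ids {1, 21, 34} → SUM(hour)=51
  S5: ids {9, 14, 20} → SUM(hour)=36
  S8: ids {5, 13, 25} → SUM(hour)=44

S1 | 31 ; S14 | 51 ; S5 | 36 ; S8 | 44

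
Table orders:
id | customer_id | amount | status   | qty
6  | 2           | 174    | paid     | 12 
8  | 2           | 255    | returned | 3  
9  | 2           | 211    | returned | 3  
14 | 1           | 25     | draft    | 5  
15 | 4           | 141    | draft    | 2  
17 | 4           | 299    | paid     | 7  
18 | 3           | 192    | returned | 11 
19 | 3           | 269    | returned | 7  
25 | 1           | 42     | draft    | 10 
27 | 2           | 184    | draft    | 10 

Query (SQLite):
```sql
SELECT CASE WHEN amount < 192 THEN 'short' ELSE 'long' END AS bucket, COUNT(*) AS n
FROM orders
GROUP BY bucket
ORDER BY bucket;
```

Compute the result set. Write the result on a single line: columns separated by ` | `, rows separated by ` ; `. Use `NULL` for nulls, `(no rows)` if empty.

Bucket rows by amount < 192 → 'short' else 'long'; count each bucket.

long | 5 ; short | 5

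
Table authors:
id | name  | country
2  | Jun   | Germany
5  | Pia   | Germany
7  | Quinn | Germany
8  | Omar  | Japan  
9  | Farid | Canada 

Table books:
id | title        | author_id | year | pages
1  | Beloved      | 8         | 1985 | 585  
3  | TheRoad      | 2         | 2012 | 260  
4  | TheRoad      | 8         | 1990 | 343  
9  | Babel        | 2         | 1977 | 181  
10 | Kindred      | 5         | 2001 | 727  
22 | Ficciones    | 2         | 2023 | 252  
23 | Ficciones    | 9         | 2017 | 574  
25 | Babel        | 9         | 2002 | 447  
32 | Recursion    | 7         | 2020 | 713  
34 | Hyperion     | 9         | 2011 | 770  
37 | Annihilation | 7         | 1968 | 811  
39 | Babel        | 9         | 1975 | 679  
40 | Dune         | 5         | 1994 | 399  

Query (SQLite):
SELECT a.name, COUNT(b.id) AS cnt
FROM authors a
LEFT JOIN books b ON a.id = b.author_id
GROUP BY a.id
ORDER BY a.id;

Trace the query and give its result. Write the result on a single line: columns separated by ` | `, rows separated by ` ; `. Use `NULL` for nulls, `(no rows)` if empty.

Jun | 3 ; Pia | 2 ; Quinn | 2 ; Omar | 2 ; Farid | 4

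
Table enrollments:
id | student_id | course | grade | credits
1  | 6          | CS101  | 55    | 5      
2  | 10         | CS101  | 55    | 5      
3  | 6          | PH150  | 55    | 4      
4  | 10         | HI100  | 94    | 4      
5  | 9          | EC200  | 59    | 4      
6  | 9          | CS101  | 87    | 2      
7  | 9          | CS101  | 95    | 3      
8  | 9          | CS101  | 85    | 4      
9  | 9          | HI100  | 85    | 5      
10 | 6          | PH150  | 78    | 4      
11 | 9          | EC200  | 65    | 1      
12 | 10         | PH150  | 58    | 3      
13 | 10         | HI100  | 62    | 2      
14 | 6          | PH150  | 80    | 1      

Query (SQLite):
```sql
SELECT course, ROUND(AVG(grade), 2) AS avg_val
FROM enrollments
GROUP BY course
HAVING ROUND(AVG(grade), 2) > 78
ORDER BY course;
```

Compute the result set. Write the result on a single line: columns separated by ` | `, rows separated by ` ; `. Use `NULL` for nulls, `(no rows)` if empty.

HI100 | 80.33

Partition enrollments by course; compute ROUND(AVG(grade), 2) within each group.
HAVING: keep groups where ROUND(AVG(grade), 2) > 78.
  CS101: ids {1, 2, 6, 7, 8} → ROUND(AVG(grade), 2)=75.4
  EC200: ids {5, 11} → ROUND(AVG(grade), 2)=62
  HI100: ids {4, 9, 13} → ROUND(AVG(grade), 2)=80.33
  PH150: ids {3, 10, 12, 14} → ROUND(AVG(grade), 2)=67.75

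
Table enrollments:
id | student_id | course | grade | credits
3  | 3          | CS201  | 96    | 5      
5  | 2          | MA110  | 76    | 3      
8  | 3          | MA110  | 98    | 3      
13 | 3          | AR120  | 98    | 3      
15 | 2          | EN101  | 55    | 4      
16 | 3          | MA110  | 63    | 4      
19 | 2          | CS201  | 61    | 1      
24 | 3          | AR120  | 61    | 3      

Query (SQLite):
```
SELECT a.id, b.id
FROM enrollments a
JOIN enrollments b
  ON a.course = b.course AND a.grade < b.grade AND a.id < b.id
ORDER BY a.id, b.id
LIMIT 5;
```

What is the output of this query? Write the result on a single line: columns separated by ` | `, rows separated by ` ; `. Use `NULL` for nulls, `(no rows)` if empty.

5 | 8

Pairs (a,b) with same course, a.grade < b.grade, a.id < b.id.
course groups: AR120:{13,24} CS201:{3,19} EN101:{15} MA110:{5,8,16}
Ordered by (a.id, b.id); first 5.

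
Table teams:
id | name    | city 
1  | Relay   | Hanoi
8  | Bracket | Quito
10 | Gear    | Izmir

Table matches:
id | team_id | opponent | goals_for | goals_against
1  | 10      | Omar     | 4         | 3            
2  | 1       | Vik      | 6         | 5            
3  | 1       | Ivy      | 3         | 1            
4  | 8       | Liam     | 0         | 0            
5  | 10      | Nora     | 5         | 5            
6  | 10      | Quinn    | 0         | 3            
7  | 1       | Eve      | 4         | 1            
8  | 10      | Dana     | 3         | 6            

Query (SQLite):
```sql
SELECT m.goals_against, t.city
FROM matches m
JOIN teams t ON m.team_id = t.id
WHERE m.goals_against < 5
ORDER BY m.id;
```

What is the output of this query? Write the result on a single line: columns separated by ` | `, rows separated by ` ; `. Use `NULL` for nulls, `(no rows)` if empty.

3 | Izmir ; 1 | Hanoi ; 0 | Quito ; 3 | Izmir ; 1 | Hanoi

Each matches row matches the teams row where team_id = teams.id.
Then keep rows with m.goals_against < 5.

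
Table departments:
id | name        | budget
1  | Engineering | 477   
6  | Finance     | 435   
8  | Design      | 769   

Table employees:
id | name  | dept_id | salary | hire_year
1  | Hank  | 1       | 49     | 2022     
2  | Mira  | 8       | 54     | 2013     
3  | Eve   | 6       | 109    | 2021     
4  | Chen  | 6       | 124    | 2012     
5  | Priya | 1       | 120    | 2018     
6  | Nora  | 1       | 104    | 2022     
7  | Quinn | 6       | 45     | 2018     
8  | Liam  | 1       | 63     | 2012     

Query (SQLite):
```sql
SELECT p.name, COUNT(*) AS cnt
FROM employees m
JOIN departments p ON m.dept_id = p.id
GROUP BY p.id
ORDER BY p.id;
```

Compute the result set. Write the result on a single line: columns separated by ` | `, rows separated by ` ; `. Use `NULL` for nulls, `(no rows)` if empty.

Join each employees row to its departments via dept_id.
Group joined rows by departments.id; compute COUNT(*) per group.
  1: ids {1, 5, 6, 8} → COUNT(*)=4
  6: ids {3, 4, 7} → COUNT(*)=3
  8: ids {2} → COUNT(*)=1

Engineering | 4 ; Finance | 3 ; Design | 1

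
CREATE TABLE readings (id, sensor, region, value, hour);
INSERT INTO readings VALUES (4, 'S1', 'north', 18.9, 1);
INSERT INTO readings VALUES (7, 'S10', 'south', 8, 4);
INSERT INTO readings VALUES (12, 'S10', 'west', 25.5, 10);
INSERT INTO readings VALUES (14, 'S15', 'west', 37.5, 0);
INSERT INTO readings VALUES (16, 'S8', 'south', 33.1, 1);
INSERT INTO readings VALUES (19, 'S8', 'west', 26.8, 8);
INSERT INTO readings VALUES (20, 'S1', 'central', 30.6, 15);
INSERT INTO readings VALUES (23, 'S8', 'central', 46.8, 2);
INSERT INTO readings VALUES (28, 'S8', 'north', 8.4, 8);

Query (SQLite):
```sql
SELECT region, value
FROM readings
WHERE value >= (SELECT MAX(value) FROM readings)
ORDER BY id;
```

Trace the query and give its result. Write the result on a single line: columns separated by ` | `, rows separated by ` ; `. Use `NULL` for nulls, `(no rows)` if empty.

central | 46.8

Scalar subquery: MAX(value) over all readings rows = 46.8.
Keep rows where value >= that value.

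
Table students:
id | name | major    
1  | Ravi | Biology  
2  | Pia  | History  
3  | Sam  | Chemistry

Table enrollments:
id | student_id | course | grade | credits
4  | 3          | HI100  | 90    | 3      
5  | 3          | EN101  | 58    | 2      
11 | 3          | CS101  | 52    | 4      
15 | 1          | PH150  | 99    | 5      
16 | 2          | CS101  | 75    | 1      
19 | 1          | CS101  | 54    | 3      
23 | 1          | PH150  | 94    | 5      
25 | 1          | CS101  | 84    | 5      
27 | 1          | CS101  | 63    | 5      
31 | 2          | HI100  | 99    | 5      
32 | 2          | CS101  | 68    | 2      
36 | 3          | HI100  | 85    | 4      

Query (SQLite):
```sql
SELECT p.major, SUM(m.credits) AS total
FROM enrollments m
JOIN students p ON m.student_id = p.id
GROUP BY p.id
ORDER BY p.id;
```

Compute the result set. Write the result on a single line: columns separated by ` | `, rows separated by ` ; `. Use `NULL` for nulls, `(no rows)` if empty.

Biology | 23 ; History | 8 ; Chemistry | 13

Join each enrollments row to its students via student_id.
Group joined rows by students.id; compute SUM(m.credits) per group.
  1: ids {15, 19, 23, 25, 27} → SUM(m.credits)=23
  2: ids {16, 31, 32} → SUM(m.credits)=8
  3: ids {4, 5, 11, 36} → SUM(m.credits)=13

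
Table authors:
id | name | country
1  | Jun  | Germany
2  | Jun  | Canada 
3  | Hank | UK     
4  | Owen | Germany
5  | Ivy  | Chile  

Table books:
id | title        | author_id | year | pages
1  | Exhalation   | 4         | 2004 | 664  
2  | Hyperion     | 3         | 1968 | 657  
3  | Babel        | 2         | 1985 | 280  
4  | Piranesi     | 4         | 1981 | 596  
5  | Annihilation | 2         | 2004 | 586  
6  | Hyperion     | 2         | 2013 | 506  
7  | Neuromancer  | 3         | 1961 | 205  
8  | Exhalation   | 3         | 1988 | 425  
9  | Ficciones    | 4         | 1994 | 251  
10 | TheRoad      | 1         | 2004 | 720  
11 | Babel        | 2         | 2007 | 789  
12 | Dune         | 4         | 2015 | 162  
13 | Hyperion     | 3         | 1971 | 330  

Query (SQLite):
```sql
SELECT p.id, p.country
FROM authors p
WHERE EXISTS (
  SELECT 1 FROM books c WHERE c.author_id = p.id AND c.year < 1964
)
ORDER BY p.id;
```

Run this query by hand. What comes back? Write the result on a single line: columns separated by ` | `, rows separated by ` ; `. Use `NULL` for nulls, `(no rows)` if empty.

3 | UK

For each authors row, check whether any books with matching author_id has year < 1964.
Keep rows where that is true.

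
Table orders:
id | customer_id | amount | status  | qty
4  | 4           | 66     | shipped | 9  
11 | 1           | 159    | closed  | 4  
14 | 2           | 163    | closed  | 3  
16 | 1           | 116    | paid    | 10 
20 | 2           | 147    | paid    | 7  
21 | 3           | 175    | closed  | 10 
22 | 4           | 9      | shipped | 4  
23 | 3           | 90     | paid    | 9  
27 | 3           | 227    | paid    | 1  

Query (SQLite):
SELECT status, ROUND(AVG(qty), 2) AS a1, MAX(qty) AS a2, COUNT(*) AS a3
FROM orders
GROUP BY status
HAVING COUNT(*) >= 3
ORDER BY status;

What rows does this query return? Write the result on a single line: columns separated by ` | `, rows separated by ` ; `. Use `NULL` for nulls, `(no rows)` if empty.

Group orders by status.
Per group compute: ROUND(AVG(qty), 2), MAX(qty), COUNT(*).
HAVING: drop groups with fewer than 3 rows.
  closed: ids {11, 14, 21} → ROUND(AVG(qty), 2)=5.67, MAX(qty)=10, COUNT(*)=3
  paid: ids {16, 20, 23, 27} → ROUND(AVG(qty), 2)=6.75, MAX(qty)=10, COUNT(*)=4
  shipped: ids {4, 22} → ROUND(AVG(qty), 2)=6.5, MAX(qty)=9, COUNT(*)=2

closed | 5.67 | 10 | 3 ; paid | 6.75 | 10 | 4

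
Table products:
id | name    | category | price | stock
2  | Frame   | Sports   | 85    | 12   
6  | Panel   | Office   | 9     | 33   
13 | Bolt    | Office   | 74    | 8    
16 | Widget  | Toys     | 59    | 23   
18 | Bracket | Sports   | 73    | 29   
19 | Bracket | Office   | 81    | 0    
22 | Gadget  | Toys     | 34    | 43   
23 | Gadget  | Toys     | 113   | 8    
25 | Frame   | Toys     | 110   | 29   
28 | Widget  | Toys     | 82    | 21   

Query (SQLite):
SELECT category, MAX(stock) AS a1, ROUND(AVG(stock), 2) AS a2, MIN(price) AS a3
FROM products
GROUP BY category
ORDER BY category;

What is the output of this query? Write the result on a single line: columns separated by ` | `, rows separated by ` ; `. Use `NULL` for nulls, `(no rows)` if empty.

Group products by category.
Per group compute: MAX(stock), ROUND(AVG(stock), 2), MIN(price).
  Office: ids {6, 13, 19} → MAX(stock)=33, ROUND(AVG(stock), 2)=13.67, MIN(price)=9
  Sports: ids {2, 18} → MAX(stock)=29, ROUND(AVG(stock), 2)=20.5, MIN(price)=73
  Toys: ids {16, 22, 23, 25, 28} → MAX(stock)=43, ROUND(AVG(stock), 2)=24.8, MIN(price)=34

Office | 33 | 13.67 | 9 ; Sports | 29 | 20.5 | 73 ; Toys | 43 | 24.8 | 34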